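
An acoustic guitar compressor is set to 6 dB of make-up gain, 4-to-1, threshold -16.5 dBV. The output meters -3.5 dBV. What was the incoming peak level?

Before make-up, the level was -3.5 − 6 = -9.5 dBV.
That's 7 dB above the -16.5 dBV threshold.
Before 4:1 compression the overshoot was 7 × 4 = 28 dB, so input = -16.5 + 28 = 11.5 dBV.

11.5 dBV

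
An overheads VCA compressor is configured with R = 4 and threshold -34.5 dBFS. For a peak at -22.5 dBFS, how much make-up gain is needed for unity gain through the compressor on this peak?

9 dB

Without make-up, output = threshold + overshoot/4 = -34.5 + 3 = -31.5 dBFS.
Gap to target: 9 dB.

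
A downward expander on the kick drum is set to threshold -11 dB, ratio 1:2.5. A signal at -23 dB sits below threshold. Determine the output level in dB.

Undershoot = (-11) − (-23) = 12 dB.
At 1:2.5, that expands to 30 dB under threshold.
Output = -11 − 30 = -41 dB.

-41 dB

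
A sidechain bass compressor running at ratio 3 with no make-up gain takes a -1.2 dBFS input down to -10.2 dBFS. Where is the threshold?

-14.7 dBFS

Gain reduction = -1.2 − (-10.2) = 9 dB; output overshoot = GR / (R − 1) = 9 / 2 = 4.5 dB.
Threshold = output − output overshoot = -10.2 − 4.5 = -14.7 dBFS.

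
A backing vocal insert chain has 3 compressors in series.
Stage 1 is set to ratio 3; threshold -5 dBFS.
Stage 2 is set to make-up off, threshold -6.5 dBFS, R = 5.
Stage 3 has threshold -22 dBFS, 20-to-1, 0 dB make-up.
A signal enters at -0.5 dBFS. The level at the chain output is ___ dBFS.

Stage 1: overshoot 4.5 dB → 4.5/3 = 1.5 dB → -3.5 dBFS.
Stage 2: -3.5 dBFS is 3 dB over -6.5 dBFS; at 5:1 that becomes 0.6 dB over, giving -5.9 dBFS.
Stage 3: -5.9 dBFS is 16.1 dB over -22 dBFS; at 20:1 that becomes 0.805 dB over, giving -21.195 dBFS.

-21.195 dBFS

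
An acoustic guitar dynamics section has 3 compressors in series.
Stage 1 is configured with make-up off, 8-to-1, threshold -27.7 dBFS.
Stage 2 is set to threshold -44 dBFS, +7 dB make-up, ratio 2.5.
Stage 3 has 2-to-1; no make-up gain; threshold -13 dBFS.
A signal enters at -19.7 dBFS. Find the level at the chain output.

-30.08 dBFS

Stage 1: 8 dB above -27.7 dBFS, reduced 8:1 to 1 dB above → -26.7 dBFS.
Stage 2: overshoot 17.3 dB → 17.3/2.5 = 6.92 dB → -37.08 dBFS; +7 dB make-up → -30.08 dBFS.
Stage 3: -30.08 dBFS is at or below the -13 dBFS threshold — no compression; output -30.08 dBFS.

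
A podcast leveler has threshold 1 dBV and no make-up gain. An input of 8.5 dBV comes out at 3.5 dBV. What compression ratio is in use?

Input overshoot = 8.5 − 1 = 7.5 dB; output overshoot = 3.5 − 1 = 2.5 dB.
Ratio = 7.5 / 2.5 = 3.

3:1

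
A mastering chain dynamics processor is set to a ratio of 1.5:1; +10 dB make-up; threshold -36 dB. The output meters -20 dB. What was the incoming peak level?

-27 dB

Before make-up, the level was -20 − 10 = -30 dB.
Post-compression overshoot = -30 − (-36) = 6 dB.
Undo the ratio: input overshoot = 6 × 1.5 = 9 dB, giving input = -27 dB.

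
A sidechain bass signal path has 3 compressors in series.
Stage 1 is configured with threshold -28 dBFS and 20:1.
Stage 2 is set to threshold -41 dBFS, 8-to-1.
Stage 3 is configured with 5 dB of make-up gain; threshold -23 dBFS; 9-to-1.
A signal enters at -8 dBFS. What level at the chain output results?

Stage 1: 20 dB above -28 dBFS, reduced 20:1 to 1 dB above → -27 dBFS.
Stage 2: overshoot 14 dB → 14/8 = 1.75 dB → -39.25 dBFS.
Stage 3: -39.25 dBFS ≤ -23 dBFS, so stage 3 doesn't engage; make-up brings it to -34.25 dBFS.

-34.25 dBFS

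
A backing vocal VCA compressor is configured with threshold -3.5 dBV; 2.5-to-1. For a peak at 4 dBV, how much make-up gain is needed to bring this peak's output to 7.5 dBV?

8 dB

The peak compresses to -3.5 + 7.5/2.5 = -0.5 dBV.
To reach 7.5 dBV requires 7.5 − (-0.5) = 8 dB of make-up.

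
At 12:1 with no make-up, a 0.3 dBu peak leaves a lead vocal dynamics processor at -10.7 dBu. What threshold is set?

-11.7 dBu

Gain reduction = 0.3 − (-10.7) = 11 dB; output overshoot = GR / (R − 1) = 11 / 11 = 1 dB.
Threshold = output − output overshoot = -10.7 − 1 = -11.7 dBu.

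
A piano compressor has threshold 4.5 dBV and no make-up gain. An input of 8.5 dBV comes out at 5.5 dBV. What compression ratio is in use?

Input overshoot = 8.5 − 4.5 = 4 dB; output overshoot = 5.5 − 4.5 = 1 dB.
Ratio = 4 / 1 = 4.

4:1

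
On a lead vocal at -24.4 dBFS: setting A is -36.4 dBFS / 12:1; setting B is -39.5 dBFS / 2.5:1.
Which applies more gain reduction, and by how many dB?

A: overshoot 12 dB → output overshoot 1 dB → GR 11 dB.
B: overshoot 15.1 dB → output overshoot 6.04 dB → GR 9.06 dB.
Difference: 1.94 dB in favour of A.

A, by 1.94 dB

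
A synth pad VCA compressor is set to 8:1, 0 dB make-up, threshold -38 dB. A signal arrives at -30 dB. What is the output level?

-37 dB

Overshoot: -30 − (-38) = 8 dB.
The 8 dB excess becomes 1 dB after 8:1 reduction.
Output = -38 + 1 = -37 dB.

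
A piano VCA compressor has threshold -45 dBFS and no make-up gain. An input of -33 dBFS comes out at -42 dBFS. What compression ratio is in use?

4:1

Input overshoot = -33 − (-45) = 12 dB; output overshoot = -42 − (-45) = 3 dB.
Ratio = 12 / 3 = 4.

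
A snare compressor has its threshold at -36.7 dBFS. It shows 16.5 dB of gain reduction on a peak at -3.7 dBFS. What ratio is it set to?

2:1

Input overshoot = -3.7 − (-36.7) = 33 dB.
Output overshoot = 33 − 16.5 = 16.5 dB.
Ratio = input overshoot / output overshoot = 33 / 16.5 = 2.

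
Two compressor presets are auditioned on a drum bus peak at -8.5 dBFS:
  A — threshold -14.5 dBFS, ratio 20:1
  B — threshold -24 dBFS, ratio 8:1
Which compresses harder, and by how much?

A: GR = 6 − 6/20 = 5.7 dB.
B: GR = 15.5 − 15.5/8 = 13.5625 dB.
B reduces 7.8625 dB more.

B, by 7.8625 dB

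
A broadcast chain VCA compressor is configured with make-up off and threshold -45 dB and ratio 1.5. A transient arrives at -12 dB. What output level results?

-23 dB

-12 dB sits 33 dB over threshold.
At 1.5:1 the overshoot is divided by 1.5, leaving 22 dB above threshold.
Output = -45 + 22 = -23 dB.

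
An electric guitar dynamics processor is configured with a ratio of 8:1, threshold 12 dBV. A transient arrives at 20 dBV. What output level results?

13 dBV

Overshoot: 20 − 12 = 8 dB.
The 8 dB excess becomes 1 dB after 8:1 reduction.
So the level is 12 + 1 = 13 dBV.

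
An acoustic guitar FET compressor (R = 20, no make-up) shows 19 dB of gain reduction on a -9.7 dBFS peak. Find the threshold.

-29.7 dBFS

Gain reduction = -9.7 − (-28.7) = 19 dB; output overshoot = GR / (R − 1) = 19 / 19 = 1 dB.
Threshold = output − output overshoot = -28.7 − 1 = -29.7 dBFS.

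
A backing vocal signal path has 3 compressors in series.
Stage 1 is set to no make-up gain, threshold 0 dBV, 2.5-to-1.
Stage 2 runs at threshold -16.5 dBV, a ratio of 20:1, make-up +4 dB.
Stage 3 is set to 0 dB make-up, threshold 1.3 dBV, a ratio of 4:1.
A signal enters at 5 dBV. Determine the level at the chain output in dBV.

Stage 1: 5 dBV is 5 dB over 0 dBV; at 2.5:1 that becomes 2 dB over, giving 2 dBV.
Stage 2: 18.5 dB above -16.5 dBV, reduced 20:1 to 0.925 dB above → -15.575 dBV; +4 dB make-up → -11.575 dBV.
Stage 3: below threshold (-11.575 ≤ 1.3); passes unchanged; output -11.575 dBV.

-11.575 dBV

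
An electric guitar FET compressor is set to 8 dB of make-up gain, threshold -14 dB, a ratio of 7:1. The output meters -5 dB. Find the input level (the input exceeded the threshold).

-7 dB

Remove make-up: -5 − 8 = -13 dB.
That's 1 dB above the -14 dB threshold.
Before 7:1 compression the overshoot was 1 × 7 = 7 dB, so input = -14 + 7 = -7 dB.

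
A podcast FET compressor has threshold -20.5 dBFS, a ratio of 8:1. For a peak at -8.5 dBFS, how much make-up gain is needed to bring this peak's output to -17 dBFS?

2 dB

The peak compresses to -20.5 + 12/8 = -19 dBFS.
To reach -17 dBFS requires -17 − (-19) = 2 dB of make-up.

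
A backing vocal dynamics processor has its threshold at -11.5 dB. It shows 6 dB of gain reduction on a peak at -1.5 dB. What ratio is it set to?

2.5:1

Input overshoot = -1.5 − (-11.5) = 10 dB.
Output overshoot = 10 − 6 = 4 dB.
Ratio = input overshoot / output overshoot = 10 / 4 = 2.5.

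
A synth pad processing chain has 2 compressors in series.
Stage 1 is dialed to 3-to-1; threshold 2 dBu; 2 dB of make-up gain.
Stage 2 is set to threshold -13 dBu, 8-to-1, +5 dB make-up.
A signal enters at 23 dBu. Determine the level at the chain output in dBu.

-5 dBu

Stage 1: 21 dB above 2 dBu, reduced 3:1 to 7 dB above → 9 dBu; +2 dB make-up → 11 dBu.
Stage 2: 24 dB above -13 dBu, reduced 8:1 to 3 dB above → -10 dBu; +5 dB make-up → -5 dBu.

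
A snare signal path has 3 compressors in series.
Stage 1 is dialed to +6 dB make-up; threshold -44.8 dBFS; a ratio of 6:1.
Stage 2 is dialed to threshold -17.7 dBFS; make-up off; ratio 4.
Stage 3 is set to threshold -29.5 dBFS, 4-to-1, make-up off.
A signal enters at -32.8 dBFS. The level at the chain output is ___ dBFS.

-36.8 dBFS

Stage 1: 12 dB above -44.8 dBFS, reduced 6:1 to 2 dB above → -42.8 dBFS; +6 dB make-up → -36.8 dBFS.
Stage 2: below threshold (-36.8 ≤ -17.7); passes unchanged; output -36.8 dBFS.
Stage 3: -36.8 dBFS ≤ -29.5 dBFS, so stage 3 doesn't engage; output -36.8 dBFS.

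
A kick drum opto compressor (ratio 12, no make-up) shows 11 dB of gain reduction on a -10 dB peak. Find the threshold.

Gain reduction = -10 − (-21) = 11 dB; output overshoot = GR / (R − 1) = 11 / 11 = 1 dB.
Threshold = output − output overshoot = -21 − 1 = -22 dB.

-22 dB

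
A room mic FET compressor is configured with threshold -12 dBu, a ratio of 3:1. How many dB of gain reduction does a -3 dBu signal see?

6 dB

-3 dBu exceeds the threshold by 9 dB.
At 3:1, output sits 9/3 = 3 dB above threshold.
Gain reduction = 9 − 3 = 6 dB.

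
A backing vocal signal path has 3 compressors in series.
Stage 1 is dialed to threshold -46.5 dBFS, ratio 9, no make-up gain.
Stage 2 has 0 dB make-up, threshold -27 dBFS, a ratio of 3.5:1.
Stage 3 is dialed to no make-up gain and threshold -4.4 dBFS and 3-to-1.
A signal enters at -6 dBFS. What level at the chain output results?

-42 dBFS

Stage 1: overshoot 40.5 dB → 40.5/9 = 4.5 dB → -42 dBFS.
Stage 2: below threshold (-42 ≤ -27); passes unchanged; output -42 dBFS.
Stage 3: -42 dBFS is at or below the -4.4 dBFS threshold — no compression; output -42 dBFS.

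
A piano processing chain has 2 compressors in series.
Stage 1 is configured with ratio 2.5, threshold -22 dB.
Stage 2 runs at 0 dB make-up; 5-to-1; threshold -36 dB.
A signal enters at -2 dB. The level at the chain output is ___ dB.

-31.6 dB

Stage 1: -2 dB is 20 dB over -22 dB; at 2.5:1 that becomes 8 dB over, giving -14 dB.
Stage 2: 22 dB above -36 dB, reduced 5:1 to 4.4 dB above → -31.6 dB.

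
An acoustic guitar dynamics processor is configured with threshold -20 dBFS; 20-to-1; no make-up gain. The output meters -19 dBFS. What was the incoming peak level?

0 dBFS

The compressed level sits -19 − (-20) = 1 dB over threshold.
Before 20:1 compression the overshoot was 1 × 20 = 20 dB, so input = -20 + 20 = 0 dBFS.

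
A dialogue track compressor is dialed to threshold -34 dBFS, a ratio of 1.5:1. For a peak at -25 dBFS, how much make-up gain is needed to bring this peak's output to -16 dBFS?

Without make-up, output = threshold + overshoot/1.5 = -34 + 6 = -28 dBFS.
Gap to target: 12 dB.

12 dB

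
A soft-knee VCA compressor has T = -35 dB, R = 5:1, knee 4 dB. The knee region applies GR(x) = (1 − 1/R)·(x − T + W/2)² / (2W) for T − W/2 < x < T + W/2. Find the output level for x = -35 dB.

x − T + W/2 = -35 − (-35) + 2 = 2.
GR = (1 − 1/5) × 2² / 8 = 0.8 × 4 / 8 = 0.4 dB.
Output = -35 − 0.4 = -35.4 dB.

-35.4 dB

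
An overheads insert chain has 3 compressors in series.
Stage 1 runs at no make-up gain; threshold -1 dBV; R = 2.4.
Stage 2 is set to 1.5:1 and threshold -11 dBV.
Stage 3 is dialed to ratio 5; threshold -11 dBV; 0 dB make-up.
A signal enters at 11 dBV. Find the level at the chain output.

-9 dBV

Stage 1: overshoot 12 dB → 12/2.4 = 5 dB → 4 dBV.
Stage 2: 15 dB above -11 dBV, reduced 1.5:1 to 10 dB above → -1 dBV.
Stage 3: 10 dB above -11 dBV, reduced 5:1 to 2 dB above → -9 dBV.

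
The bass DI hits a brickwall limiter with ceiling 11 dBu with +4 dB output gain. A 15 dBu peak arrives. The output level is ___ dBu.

At ∞:1, everything above 11 dBu is held at the ceiling.
Output gain then adds 4 dB: 11 + 4 = 15 dBu.

15 dBu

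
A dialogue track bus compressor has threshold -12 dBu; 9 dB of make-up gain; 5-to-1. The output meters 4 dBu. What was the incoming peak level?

23 dBu

Before make-up, the level was 4 − 9 = -5 dBu.
The compressed level sits -5 − (-12) = 7 dB over threshold.
Before 5:1 compression the overshoot was 7 × 5 = 35 dB, so input = -12 + 35 = 23 dBu.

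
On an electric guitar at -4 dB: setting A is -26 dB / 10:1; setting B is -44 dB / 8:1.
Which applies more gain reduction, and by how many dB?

B, by 15.2 dB

A: GR = 22 − 22/10 = 19.8 dB.
B: GR = 40 − 40/8 = 35 dB.
B reduces 15.2 dB more.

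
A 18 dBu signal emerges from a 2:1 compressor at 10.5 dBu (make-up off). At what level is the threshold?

3 dBu

Let T be the threshold. Output overshoot = (input overshoot)/R, so 10.5 − T = (18 − T)/2.
2·(10.5 − T) = 18 − T → 1·T = 21 − 18 = 3.
T = 3/1 = 3 dBu.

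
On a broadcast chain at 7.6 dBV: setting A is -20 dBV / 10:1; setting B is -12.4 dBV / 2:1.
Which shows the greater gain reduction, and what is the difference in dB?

A, by 14.84 dB

A: overshoot 27.6 dB → output overshoot 2.76 dB → GR 24.84 dB.
B: overshoot 20 dB → output overshoot 10 dB → GR 10 dB.
Difference: 14.84 dB in favour of A.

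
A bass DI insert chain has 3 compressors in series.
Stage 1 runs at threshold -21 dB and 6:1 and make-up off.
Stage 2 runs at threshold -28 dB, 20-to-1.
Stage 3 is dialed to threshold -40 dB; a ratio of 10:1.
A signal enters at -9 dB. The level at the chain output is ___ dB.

Stage 1: -9 dB is 12 dB over -21 dB; at 6:1 that becomes 2 dB over, giving -19 dB.
Stage 2: 9 dB above -28 dB, reduced 20:1 to 0.45 dB above → -27.55 dB.
Stage 3: -27.55 dB is 12.45 dB over -40 dB; at 10:1 that becomes 1.245 dB over, giving -38.755 dB.

-38.755 dB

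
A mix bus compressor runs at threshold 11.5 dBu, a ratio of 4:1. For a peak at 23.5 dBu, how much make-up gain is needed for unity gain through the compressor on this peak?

9 dB

Overshoot 12 dB → 12/4 = 3 dB after compression, so the compressed level is 11.5 + 3 = 14.5 dBu.
Make-up = target − compressed = 23.5 − 14.5 = 9 dB.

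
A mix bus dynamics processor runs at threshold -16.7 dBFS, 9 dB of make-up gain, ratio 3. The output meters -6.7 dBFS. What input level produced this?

Stripping the +9 dB make-up gives -15.7 dBFS at the gain stage.
That's 1 dB above the -16.7 dBFS threshold.
Before 3:1 compression the overshoot was 1 × 3 = 3 dB, so input = -16.7 + 3 = -13.7 dBFS.

-13.7 dBFS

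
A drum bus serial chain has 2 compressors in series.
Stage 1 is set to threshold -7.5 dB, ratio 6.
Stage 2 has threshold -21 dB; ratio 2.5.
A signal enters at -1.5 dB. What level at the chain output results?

-15.2 dB

Stage 1: -1.5 dB is 6 dB over -7.5 dB; at 6:1 that becomes 1 dB over, giving -6.5 dB.
Stage 2: overshoot 14.5 dB → 14.5/2.5 = 5.8 dB → -15.2 dB.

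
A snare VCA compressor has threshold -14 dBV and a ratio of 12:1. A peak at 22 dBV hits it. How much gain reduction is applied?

22 dBV exceeds the threshold by 36 dB.
After 12:1 compression the overshoot becomes 36/12 = 3 dB.
So the signal is attenuated by 36 − 3 = 33 dB.

33 dB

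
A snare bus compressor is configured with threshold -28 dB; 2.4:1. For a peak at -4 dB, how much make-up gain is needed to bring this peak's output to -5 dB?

The peak compresses to -28 + 24/2.4 = -18 dB.
To reach -5 dB requires -5 − (-18) = 13 dB of make-up.

13 dB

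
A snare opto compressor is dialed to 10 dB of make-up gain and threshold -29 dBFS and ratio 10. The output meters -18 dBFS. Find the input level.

-19 dBFS

Remove make-up: -18 − 10 = -28 dBFS.
The compressed level sits -28 − (-29) = 1 dB over threshold.
Undo the ratio: input overshoot = 1 × 10 = 10 dB, giving input = -19 dBFS.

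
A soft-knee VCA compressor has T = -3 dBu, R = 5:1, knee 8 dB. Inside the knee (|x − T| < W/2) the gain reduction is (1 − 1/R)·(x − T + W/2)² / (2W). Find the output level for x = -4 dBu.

x − T + W/2 = -4 − (-3) + 4 = 3.
GR = (1 − 1/5) × 3² / 16 = 0.8 × 9 / 16 = 0.45 dB.
Output = -4 − 0.45 = -4.45 dBu.

-4.45 dBu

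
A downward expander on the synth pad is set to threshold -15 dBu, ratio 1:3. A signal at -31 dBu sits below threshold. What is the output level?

Undershoot = (-15) − (-31) = 16 dB.
At 1:3, that expands to 48 dB under threshold.
Output = -15 − 48 = -63 dBu.

-63 dBu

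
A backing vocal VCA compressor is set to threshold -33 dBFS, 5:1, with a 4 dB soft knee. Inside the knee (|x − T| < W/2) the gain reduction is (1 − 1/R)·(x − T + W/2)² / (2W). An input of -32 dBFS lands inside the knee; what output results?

x − T + W/2 = -32 − (-33) + 2 = 3.
GR = (1 − 1/5) × 3² / 8 = 0.8 × 9 / 8 = 0.9 dB.
Output = -32 − 0.9 = -32.9 dBFS.

-32.9 dBFS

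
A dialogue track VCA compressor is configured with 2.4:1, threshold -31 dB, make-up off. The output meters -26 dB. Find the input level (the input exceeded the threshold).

That's 5 dB above the -31 dB threshold.
Before 2.4:1 compression the overshoot was 5 × 2.4 = 12 dB, so input = -31 + 12 = -19 dB.

-19 dB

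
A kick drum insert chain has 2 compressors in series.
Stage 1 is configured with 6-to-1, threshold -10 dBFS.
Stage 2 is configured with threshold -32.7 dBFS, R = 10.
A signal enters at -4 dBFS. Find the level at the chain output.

-30.33 dBFS

Stage 1: overshoot 6 dB → 6/6 = 1 dB → -9 dBFS.
Stage 2: overshoot 23.7 dB → 23.7/10 = 2.37 dB → -30.33 dBFS.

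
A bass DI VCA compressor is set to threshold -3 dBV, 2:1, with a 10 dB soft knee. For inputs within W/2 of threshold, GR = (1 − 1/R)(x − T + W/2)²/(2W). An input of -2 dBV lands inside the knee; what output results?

x − T + W/2 = -2 − (-3) + 5 = 6.
GR = (1 − 1/2) × 6² / 20 = 0.5 × 36 / 20 = 0.9 dB.
Output = -2 − 0.9 = -2.9 dBV.

-2.9 dBV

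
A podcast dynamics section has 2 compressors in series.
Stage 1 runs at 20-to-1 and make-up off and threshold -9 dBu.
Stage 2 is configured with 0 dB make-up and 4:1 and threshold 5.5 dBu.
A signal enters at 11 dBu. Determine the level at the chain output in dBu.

-8 dBu

Stage 1: overshoot 20 dB → 20/20 = 1 dB → -8 dBu.
Stage 2: below threshold (-8 ≤ 5.5); passes unchanged; output -8 dBu.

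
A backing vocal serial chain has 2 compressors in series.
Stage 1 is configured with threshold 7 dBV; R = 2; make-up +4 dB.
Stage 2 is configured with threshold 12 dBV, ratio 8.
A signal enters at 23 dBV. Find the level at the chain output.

12.875 dBV

Stage 1: 23 dBV is 16 dB over 7 dBV; at 2:1 that becomes 8 dB over, giving 15 dBV; +4 dB make-up → 19 dBV.
Stage 2: 19 dBV is 7 dB over 12 dBV; at 8:1 that becomes 0.875 dB over, giving 12.875 dBV.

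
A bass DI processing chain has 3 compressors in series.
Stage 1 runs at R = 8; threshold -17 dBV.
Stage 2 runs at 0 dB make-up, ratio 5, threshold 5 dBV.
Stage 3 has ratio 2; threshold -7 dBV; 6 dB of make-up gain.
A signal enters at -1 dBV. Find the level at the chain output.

Stage 1: -1 dBV is 16 dB over -17 dBV; at 8:1 that becomes 2 dB over, giving -15 dBV.
Stage 2: -15 dBV ≤ 5 dBV, so stage 2 doesn't engage; output -15 dBV.
Stage 3: below threshold (-15 ≤ -7); passes unchanged; make-up brings it to -9 dBV.

-9 dBV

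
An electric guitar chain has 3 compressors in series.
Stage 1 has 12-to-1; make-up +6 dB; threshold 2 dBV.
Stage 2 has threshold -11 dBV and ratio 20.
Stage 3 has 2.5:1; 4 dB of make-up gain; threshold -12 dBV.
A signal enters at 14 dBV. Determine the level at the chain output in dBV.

Stage 1: 12 dB above 2 dBV, reduced 12:1 to 1 dB above → 3 dBV; +6 dB make-up → 9 dBV.
Stage 2: 9 dBV is 20 dB over -11 dBV; at 20:1 that becomes 1 dB over, giving -10 dBV.
Stage 3: 2 dB above -12 dBV, reduced 2.5:1 to 0.8 dB above → -11.2 dBV; +4 dB make-up → -7.2 dBV.

-7.2 dBV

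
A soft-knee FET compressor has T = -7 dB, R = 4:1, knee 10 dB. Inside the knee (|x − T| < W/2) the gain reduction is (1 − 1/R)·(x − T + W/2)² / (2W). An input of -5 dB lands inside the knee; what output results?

-6.8375 dB

x − T + W/2 = -5 − (-7) + 5 = 7.
GR = (1 − 1/4) × 7² / 20 = 0.75 × 49 / 20 = 1.8375 dB.
Output = -5 − 1.8375 = -6.8375 dB.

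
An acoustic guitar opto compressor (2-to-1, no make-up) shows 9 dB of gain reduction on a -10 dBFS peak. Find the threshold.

Let T be the threshold. Output overshoot = (input overshoot)/R, so -19 − T = (-10 − T)/2.
2·(-19 − T) = -10 − T → 1·T = -38 − (-10) = -28.
T = -28/1 = -28 dBFS.

-28 dBFS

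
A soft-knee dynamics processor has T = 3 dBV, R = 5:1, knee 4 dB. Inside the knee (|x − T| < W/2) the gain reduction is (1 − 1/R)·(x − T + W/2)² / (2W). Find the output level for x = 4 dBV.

3.1 dBV

x − T + W/2 = 4 − 3 + 2 = 3.
GR = (1 − 1/5) × 3² / 8 = 0.8 × 9 / 8 = 0.9 dB.
Output = 4 − 0.9 = 3.1 dBV.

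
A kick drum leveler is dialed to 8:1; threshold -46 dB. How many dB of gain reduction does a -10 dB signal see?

The signal is 36 dB above threshold.
A 8:1 ratio leaves 4.5 dB of that excess.
So the signal is attenuated by 36 − 4.5 = 31.5 dB.

31.5 dB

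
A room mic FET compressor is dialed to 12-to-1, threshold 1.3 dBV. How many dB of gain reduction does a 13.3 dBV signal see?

11 dB

The signal is 12 dB above threshold.
At 12:1, output sits 12/12 = 1 dB above threshold.
Gain reduction = 12 − 1 = 11 dB.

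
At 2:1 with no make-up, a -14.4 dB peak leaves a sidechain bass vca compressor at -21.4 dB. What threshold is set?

-28.4 dB

Input is 14 dB above T (since output overshoot × R = input overshoot: (-21.4 − T)·2 = -14.4 − T gives T = -28.4 dB).
Check: -28.4 + (-14.4 − (-28.4))/2 = -28.4 + 7 = -21.4 dB. ✓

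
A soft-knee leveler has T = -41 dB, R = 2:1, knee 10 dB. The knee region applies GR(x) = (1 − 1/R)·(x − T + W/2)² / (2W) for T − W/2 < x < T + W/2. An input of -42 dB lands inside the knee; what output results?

-42.4 dB

x − T + W/2 = -42 − (-41) + 5 = 4.
GR = (1 − 1/2) × 4² / 20 = 0.5 × 16 / 20 = 0.4 dB.
Output = -42 − 0.4 = -42.4 dB.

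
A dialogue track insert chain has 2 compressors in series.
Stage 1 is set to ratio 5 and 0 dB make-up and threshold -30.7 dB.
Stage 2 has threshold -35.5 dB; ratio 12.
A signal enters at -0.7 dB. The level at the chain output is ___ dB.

-34.6 dB

Stage 1: overshoot 30 dB → 30/5 = 6 dB → -24.7 dB.
Stage 2: -24.7 dB is 10.8 dB over -35.5 dB; at 12:1 that becomes 0.9 dB over, giving -34.6 dB.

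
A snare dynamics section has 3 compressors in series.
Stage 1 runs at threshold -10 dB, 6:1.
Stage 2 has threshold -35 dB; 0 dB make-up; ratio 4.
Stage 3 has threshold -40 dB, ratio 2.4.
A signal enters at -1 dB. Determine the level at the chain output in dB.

-35.15625 dB

Stage 1: 9 dB above -10 dB, reduced 6:1 to 1.5 dB above → -8.5 dB.
Stage 2: -8.5 dB is 26.5 dB over -35 dB; at 4:1 that becomes 6.625 dB over, giving -28.375 dB.
Stage 3: -28.375 dB is 11.625 dB over -40 dB; at 2.4:1 that becomes 4.84375 dB over, giving -35.15625 dB.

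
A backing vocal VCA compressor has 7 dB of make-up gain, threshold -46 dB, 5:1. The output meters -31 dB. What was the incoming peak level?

Before make-up, the level was -31 − 7 = -38 dB.
That's 8 dB above the -46 dB threshold.
Undo the ratio: input overshoot = 8 × 5 = 40 dB, giving input = -6 dB.

-6 dB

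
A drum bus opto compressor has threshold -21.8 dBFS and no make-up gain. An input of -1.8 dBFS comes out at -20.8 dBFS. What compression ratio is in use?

20:1

Input overshoot = -1.8 − (-21.8) = 20 dB; output overshoot = -20.8 − (-21.8) = 1 dB.
Ratio = 20 / 1 = 20.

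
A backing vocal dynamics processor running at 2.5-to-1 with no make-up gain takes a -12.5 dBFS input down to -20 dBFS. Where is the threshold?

-25 dBFS

Gain reduction = -12.5 − (-20) = 7.5 dB; output overshoot = GR / (R − 1) = 7.5 / 1.5 = 5 dB.
Threshold = output − output overshoot = -20 − 5 = -25 dBFS.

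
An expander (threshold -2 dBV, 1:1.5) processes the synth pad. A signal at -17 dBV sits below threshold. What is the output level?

Below threshold, a 1:1.5 expander applies gain = (1.5−1)×(T − x) of attenuation.
(1.5−1) × 15 = 7.5 dB, so output = -17 − 7.5 = -24.5 dBV.

-24.5 dBV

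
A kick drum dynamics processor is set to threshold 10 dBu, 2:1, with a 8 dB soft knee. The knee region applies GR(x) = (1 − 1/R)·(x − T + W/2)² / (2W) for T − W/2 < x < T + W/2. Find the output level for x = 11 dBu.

10.21875 dBu

x − T + W/2 = 11 − 10 + 4 = 5.
GR = (1 − 1/2) × 5² / 16 = 0.5 × 25 / 16 = 0.78125 dB.
Output = 11 − 0.78125 = 10.21875 dBu.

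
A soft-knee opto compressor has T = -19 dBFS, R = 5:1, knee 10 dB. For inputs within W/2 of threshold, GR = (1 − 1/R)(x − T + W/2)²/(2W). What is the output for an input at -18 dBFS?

-19.44 dBFS

x − T + W/2 = -18 − (-19) + 5 = 6.
GR = (1 − 1/5) × 6² / 20 = 0.8 × 36 / 20 = 1.44 dB.
Output = -18 − 1.44 = -19.44 dBFS.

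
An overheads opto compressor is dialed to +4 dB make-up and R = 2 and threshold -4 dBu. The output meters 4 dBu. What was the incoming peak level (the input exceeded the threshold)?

Stripping the +4 dB make-up gives 0 dBu at the gain stage.
That's 4 dB above the -4 dBu threshold.
Input overshoot = R × output overshoot = 8 dB → input = -4 + 8 = 4 dBu.

4 dBu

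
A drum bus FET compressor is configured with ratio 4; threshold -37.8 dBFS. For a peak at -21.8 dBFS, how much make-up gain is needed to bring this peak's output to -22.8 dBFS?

11 dB

The peak compresses to -37.8 + 16/4 = -33.8 dBFS.
To reach -22.8 dBFS requires -22.8 − (-33.8) = 11 dB of make-up.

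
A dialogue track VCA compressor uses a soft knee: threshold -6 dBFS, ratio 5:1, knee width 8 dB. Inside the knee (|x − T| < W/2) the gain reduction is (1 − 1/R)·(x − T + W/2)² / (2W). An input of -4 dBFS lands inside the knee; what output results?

-5.8 dBFS

x − T + W/2 = -4 − (-6) + 4 = 6.
GR = (1 − 1/5) × 6² / 16 = 0.8 × 36 / 16 = 1.8 dB.
Output = -4 − 1.8 = -5.8 dBFS.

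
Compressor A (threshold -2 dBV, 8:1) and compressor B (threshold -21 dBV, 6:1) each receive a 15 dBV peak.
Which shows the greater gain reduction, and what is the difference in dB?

B, by 15.125 dB

A: 17 dB over, compressed to 2.125 dB over, so 14.875 dB of GR.
B: 36 dB over, compressed to 6 dB over, so 30 dB of GR.
B reduces 15.125 dB more.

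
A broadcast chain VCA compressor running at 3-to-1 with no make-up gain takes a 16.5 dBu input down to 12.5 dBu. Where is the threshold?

Gain reduction = 16.5 − 12.5 = 4 dB; output overshoot = GR / (R − 1) = 4 / 2 = 2 dB.
Threshold = output − output overshoot = 12.5 − 2 = 10.5 dBu.

10.5 dBu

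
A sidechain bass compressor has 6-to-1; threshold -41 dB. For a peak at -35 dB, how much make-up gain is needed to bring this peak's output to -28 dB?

12 dB

The peak compresses to -41 + 6/6 = -40 dB.
To reach -28 dB requires -28 − (-40) = 12 dB of make-up.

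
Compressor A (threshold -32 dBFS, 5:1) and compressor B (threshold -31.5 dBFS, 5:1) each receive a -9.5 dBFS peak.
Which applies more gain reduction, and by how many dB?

A: 22.5 dB over, compressed to 4.5 dB over, so 18 dB of GR.
B: 22 dB over, compressed to 4.4 dB over, so 17.6 dB of GR.
A applies 0.4 dB more gain reduction.

A, by 0.4 dB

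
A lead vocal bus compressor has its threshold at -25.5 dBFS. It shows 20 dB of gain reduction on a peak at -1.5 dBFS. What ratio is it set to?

6:1

Input overshoot = -1.5 − (-25.5) = 24 dB.
Output overshoot = 24 − 20 = 4 dB.
Ratio = input overshoot / output overshoot = 24 / 4 = 6.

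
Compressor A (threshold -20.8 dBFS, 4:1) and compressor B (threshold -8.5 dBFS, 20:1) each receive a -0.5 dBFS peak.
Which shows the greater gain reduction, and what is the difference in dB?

A, by 7.625 dB

A: 20.3 dB over, compressed to 5.075 dB over, so 15.225 dB of GR.
B: 8 dB over, compressed to 0.4 dB over, so 7.6 dB of GR.
Difference: 7.625 dB in favour of A.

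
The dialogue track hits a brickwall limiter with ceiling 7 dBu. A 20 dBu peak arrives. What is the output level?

7 dBu

A brickwall limiter is an ∞:1 compressor: any input above the ceiling is clamped to 7 dBu.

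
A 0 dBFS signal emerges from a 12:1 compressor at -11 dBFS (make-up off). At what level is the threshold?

Input is 12 dB above T (since output overshoot × R = input overshoot: (-11 − T)·12 = 0 − T gives T = -12 dBFS).
Check: -12 + (0 − (-12))/12 = -12 + 1 = -11 dBFS. ✓

-12 dBFS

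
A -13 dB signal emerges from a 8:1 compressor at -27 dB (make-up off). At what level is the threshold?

-29 dB

Let T be the threshold. Output overshoot = (input overshoot)/R, so -27 − T = (-13 − T)/8.
8·(-27 − T) = -13 − T → 7·T = -216 − (-13) = -203.
T = -203/7 = -29 dB.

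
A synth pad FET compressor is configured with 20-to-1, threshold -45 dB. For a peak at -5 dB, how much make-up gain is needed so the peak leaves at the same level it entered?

38 dB

Without make-up, output = threshold + overshoot/20 = -45 + 2 = -43 dB.
Gap to target: 38 dB.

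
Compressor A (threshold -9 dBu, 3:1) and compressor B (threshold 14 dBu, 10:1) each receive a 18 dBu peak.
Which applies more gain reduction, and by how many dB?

A: overshoot 27 dB → output overshoot 9 dB → GR 18 dB.
B: overshoot 4 dB → output overshoot 0.4 dB → GR 3.6 dB.
Difference: 14.4 dB in favour of A.

A, by 14.4 dB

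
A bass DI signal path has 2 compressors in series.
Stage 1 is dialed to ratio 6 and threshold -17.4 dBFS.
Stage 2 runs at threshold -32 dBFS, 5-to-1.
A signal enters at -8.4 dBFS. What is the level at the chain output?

Stage 1: overshoot 9 dB → 9/6 = 1.5 dB → -15.9 dBFS.
Stage 2: 16.1 dB above -32 dBFS, reduced 5:1 to 3.22 dB above → -28.78 dBFS.

-28.78 dBFS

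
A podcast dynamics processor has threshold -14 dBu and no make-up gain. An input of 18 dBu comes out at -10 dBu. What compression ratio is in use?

Input overshoot = 18 − (-14) = 32 dB; output overshoot = -10 − (-14) = 4 dB.
Ratio = 32 / 4 = 8.

8:1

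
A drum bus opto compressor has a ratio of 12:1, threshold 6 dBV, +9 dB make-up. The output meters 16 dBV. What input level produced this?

Remove make-up: 16 − 9 = 7 dBV.
That's 1 dB above the 6 dBV threshold.
Undo the ratio: input overshoot = 1 × 12 = 12 dB, giving input = 18 dBV.

18 dBV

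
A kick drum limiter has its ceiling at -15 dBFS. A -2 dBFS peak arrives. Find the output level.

-15 dBFS

A brickwall limiter is an ∞:1 compressor: any input above the ceiling is clamped to -15 dBFS.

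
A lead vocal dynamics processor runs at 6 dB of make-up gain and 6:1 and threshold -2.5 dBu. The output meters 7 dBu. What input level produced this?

18.5 dBu

Before make-up, the level was 7 − 6 = 1 dBu.
The compressed level sits 1 − (-2.5) = 3.5 dB over threshold.
Input overshoot = R × output overshoot = 21 dB → input = -2.5 + 21 = 18.5 dBu.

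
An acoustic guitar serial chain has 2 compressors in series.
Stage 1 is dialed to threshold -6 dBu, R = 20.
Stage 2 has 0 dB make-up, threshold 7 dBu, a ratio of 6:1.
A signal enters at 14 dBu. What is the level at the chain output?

-5 dBu

Stage 1: 14 dBu is 20 dB over -6 dBu; at 20:1 that becomes 1 dB over, giving -5 dBu.
Stage 2: below threshold (-5 ≤ 7); passes unchanged; output -5 dBu.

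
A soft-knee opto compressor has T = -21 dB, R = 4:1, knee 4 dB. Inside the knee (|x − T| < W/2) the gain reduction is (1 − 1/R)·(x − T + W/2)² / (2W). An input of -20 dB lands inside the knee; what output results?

x − T + W/2 = -20 − (-21) + 2 = 3.
GR = (1 − 1/4) × 3² / 8 = 0.75 × 9 / 8 = 0.84375 dB.
Output = -20 − 0.84375 = -20.84375 dB.

-20.84375 dB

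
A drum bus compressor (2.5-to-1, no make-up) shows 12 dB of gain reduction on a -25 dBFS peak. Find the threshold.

-45 dBFS

Input is 20 dB above T (since output overshoot × R = input overshoot: (-37 − T)·2.5 = -25 − T gives T = -45 dBFS).
Check: -45 + (-25 − (-45))/2.5 = -45 + 8 = -37 dBFS. ✓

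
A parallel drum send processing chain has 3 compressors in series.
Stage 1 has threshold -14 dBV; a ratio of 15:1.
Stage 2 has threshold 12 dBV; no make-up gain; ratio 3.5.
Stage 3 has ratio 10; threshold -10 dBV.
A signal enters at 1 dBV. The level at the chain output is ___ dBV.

-13 dBV

Stage 1: overshoot 15 dB → 15/15 = 1 dB → -13 dBV.
Stage 2: -13 dBV ≤ 12 dBV, so stage 2 doesn't engage; output -13 dBV.
Stage 3: -13 dBV ≤ -10 dBV, so stage 3 doesn't engage; output -13 dBV.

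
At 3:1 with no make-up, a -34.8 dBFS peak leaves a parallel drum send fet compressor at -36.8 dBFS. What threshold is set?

Gain reduction = -34.8 − (-36.8) = 2 dB; output overshoot = GR / (R − 1) = 2 / 2 = 1 dB.
Threshold = output − output overshoot = -36.8 − 1 = -37.8 dBFS.

-37.8 dBFS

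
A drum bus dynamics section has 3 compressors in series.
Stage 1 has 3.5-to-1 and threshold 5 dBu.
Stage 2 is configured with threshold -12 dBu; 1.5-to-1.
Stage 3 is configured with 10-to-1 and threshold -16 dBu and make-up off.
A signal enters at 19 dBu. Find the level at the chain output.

Stage 1: overshoot 14 dB → 14/3.5 = 4 dB → 9 dBu.
Stage 2: 9 dBu is 21 dB over -12 dBu; at 1.5:1 that becomes 14 dB over, giving 2 dBu.
Stage 3: overshoot 18 dB → 18/10 = 1.8 dB → -14.2 dBu.

-14.2 dBu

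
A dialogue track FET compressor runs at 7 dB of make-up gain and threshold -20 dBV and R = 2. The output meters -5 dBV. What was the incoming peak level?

-4 dBV

Stripping the +7 dB make-up gives -12 dBV at the gain stage.
That's 8 dB above the -20 dBV threshold.
Input overshoot = R × output overshoot = 16 dB → input = -20 + 16 = -4 dBV.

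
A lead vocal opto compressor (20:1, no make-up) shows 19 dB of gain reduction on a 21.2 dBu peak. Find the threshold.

1.2 dBu

Let T be the threshold. Output overshoot = (input overshoot)/R, so 2.2 − T = (21.2 − T)/20.
20·(2.2 − T) = 21.2 − T → 19·T = 44 − 21.2 = 22.8.
T = 22.8/19 = 1.2 dBu.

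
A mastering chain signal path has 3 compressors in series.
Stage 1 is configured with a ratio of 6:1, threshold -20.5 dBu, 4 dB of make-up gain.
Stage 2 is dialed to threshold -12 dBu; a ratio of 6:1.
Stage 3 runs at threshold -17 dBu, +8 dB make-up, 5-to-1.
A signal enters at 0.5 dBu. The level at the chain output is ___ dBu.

-8.2 dBu

Stage 1: 21 dB above -20.5 dBu, reduced 6:1 to 3.5 dB above → -17 dBu; +4 dB make-up → -13 dBu.
Stage 2: -13 dBu is at or below the -12 dBu threshold — no compression; output -13 dBu.
Stage 3: overshoot 4 dB → 4/5 = 0.8 dB → -16.2 dBu; +8 dB make-up → -8.2 dBu.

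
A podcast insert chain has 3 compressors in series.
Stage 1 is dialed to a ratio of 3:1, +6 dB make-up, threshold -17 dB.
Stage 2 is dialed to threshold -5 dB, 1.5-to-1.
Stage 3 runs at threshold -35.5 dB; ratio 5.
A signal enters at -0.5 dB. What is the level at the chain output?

-29.5 dB

Stage 1: overshoot 16.5 dB → 16.5/3 = 5.5 dB → -11.5 dB; +6 dB make-up → -5.5 dB.
Stage 2: below threshold (-5.5 ≤ -5); passes unchanged; output -5.5 dB.
Stage 3: overshoot 30 dB → 30/5 = 6 dB → -29.5 dB.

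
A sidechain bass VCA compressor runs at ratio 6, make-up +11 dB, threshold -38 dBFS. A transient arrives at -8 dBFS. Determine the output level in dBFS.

The input is 30 dB above the -38 dBFS threshold.
At 6:1 the overshoot is divided by 6, leaving 5 dB above threshold.
Output = -38 + 5 = -33 dBFS; make-up adds 11 dB, giving -22 dBFS.

-22 dBFS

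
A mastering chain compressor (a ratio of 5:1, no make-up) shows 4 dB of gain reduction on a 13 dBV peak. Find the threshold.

8 dBV

Gain reduction = 13 − 9 = 4 dB; output overshoot = GR / (R − 1) = 4 / 4 = 1 dB.
Threshold = output − output overshoot = 9 − 1 = 8 dBV.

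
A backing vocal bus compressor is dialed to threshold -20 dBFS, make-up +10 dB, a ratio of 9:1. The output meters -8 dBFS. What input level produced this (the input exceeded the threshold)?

-2 dBFS

Stripping the +10 dB make-up gives -18 dBFS at the gain stage.
The compressed level sits -18 − (-20) = 2 dB over threshold.
Input overshoot = R × output overshoot = 18 dB → input = -20 + 18 = -2 dBFS.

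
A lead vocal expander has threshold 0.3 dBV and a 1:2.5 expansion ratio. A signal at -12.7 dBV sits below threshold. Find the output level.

Undershoot = 0.3 − (-12.7) = 13 dB.
At 1:2.5, that expands to 32.5 dB under threshold.
Output = 0.3 − 32.5 = -32.2 dBV.

-32.2 dBV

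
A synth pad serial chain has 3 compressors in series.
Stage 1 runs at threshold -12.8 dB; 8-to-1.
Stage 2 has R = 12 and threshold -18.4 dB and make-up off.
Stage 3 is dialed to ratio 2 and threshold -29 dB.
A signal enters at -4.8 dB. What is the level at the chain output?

Stage 1: overshoot 8 dB → 8/8 = 1 dB → -11.8 dB.
Stage 2: 6.6 dB above -18.4 dB, reduced 12:1 to 0.55 dB above → -17.85 dB.
Stage 3: -17.85 dB is 11.15 dB over -29 dB; at 2:1 that becomes 5.575 dB over, giving -23.425 dB.

-23.425 dB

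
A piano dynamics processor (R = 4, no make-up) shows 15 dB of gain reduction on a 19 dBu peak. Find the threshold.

-1 dBu

Let T be the threshold. Output overshoot = (input overshoot)/R, so 4 − T = (19 − T)/4.
4·(4 − T) = 19 − T → 3·T = 16 − 19 = -3.
T = -3/3 = -1 dBu.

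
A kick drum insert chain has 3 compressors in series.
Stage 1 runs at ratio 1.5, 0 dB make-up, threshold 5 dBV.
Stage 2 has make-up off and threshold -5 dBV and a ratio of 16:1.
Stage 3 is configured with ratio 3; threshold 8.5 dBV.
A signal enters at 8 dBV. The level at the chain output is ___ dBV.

Stage 1: 8 dBV is 3 dB over 5 dBV; at 1.5:1 that becomes 2 dB over, giving 7 dBV.
Stage 2: 12 dB above -5 dBV, reduced 16:1 to 0.75 dB above → -4.25 dBV.
Stage 3: -4.25 dBV ≤ 8.5 dBV, so stage 3 doesn't engage; output -4.25 dBV.

-4.25 dBV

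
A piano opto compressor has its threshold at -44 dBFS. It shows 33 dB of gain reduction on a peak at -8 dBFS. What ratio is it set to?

Input overshoot = -8 − (-44) = 36 dB.
Output overshoot = 36 − 33 = 3 dB.
Ratio = input overshoot / output overshoot = 36 / 3 = 12.

12:1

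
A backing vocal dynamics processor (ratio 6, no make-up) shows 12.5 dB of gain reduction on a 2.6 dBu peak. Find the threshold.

Input is 15 dB above T (since output overshoot × R = input overshoot: (-9.9 − T)·6 = 2.6 − T gives T = -12.4 dBu).
Check: -12.4 + (2.6 − (-12.4))/6 = -12.4 + 2.5 = -9.9 dBu. ✓

-12.4 dBu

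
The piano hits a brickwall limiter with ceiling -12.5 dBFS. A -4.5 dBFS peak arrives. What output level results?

The limiter clamps the peak to its -12.5 dBFS ceiling.

-12.5 dBFS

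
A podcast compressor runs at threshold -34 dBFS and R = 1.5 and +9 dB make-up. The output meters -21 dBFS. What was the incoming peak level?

Remove make-up: -21 − 9 = -30 dBFS.
The compressed level sits -30 − (-34) = 4 dB over threshold.
Undo the ratio: input overshoot = 4 × 1.5 = 6 dB, giving input = -28 dBFS.

-28 dBFS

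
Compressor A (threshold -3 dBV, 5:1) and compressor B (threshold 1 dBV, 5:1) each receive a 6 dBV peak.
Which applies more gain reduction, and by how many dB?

A, by 3.2 dB

A: overshoot 9 dB → output overshoot 1.8 dB → GR 7.2 dB.
B: overshoot 5 dB → output overshoot 1 dB → GR 4 dB.
Difference: 3.2 dB in favour of A.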